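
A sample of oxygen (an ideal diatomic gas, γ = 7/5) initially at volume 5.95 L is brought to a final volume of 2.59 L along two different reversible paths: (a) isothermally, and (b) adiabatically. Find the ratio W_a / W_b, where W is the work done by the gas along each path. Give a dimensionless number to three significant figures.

W_a / W_b ≈ 0.843

Path (a) isothermal: W = P₁V₁ ln(V₂/V₁) → W_a/(P₁V₁) = -0.8317.
Path (b) adiabatic: W = P₁V₁(1 − (V₁/V₂)^(γ−1))/(γ−1) → W_b/(P₁V₁) = -0.9868.
W_a / W_b = -0.8317 / -0.9868 = 0.8429.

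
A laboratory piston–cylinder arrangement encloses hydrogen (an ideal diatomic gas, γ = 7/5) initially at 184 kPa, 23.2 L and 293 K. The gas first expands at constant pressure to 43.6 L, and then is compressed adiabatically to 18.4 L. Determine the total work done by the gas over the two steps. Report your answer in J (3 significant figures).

W_total ≈ -4510 J

Step 1 (isobaric): W = PΔV = (184 kPa)(43.6 − 23.2 L) = 3754 J.
After step 1: P = 184 kPa, V = 43.6 L, T = 550.6 K.
Step 2 (adiabatic): W = (P₁V₁ − P₂V₂)/(γ−1) = (8022 − 11328)/0.4 = -8265 J.
W_total = 3754 − 8265 = -4512 J.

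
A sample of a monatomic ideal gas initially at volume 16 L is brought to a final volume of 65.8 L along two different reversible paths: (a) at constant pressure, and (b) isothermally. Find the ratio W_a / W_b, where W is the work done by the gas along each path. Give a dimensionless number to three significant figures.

Path (a) isobaric: W = P₁(V₂ − V₁) → W_a/(P₁V₁) = 3.112.
Path (b) isothermal: W = P₁V₁ ln(V₂/V₁) → W_b/(P₁V₁) = 1.414.
W_a / W_b = 3.112 / 1.414 = 2.201.

W_a / W_b ≈ 2.20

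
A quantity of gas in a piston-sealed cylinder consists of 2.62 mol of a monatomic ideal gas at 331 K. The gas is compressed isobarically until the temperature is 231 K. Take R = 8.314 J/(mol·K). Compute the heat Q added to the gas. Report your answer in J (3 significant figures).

Q ≈ -5450 J

Isobaric: W = nRΔT = (2.62)(8.314)(-100) = -2178 J.
ΔU = nCᵥΔT with Cᵥ = 3R/2: ΔU = (2.62)(12.47)(-100) = -3267 J.
Q = ΔU + W = -3267 − 2178 = -5446 J.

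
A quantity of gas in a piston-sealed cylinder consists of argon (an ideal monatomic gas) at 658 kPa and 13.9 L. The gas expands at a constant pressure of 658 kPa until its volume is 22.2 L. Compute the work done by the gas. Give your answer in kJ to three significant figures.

W ≈ 5.46 kJ

Isobaric: W = P ΔV.
W = (658 kPa)(22.2 − 13.9 L) = (658)(8.3) = 5461 J.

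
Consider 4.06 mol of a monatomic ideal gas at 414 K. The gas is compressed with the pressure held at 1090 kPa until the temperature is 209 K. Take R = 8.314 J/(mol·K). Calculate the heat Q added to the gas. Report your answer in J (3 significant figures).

Q ≈ -17300 J

Isobaric: W = nRΔT = (4.06)(8.314)(-205) = -6920 J.
ΔU = nCᵥΔT with Cᵥ = 3R/2: ΔU = (4.06)(12.47)(-205) = -10380 J.
Q = ΔU + W = -10380 − 6920 = -17299 J.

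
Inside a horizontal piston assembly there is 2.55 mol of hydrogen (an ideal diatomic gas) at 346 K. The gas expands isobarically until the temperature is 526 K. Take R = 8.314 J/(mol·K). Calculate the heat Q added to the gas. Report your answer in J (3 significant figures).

Q ≈ 13400 J

Isobaric: W = nRΔT = (2.55)(8.314)(180) = 3816 J.
ΔU = nCᵥΔT with Cᵥ = 5R/2: ΔU = (2.55)(20.79)(180) = 9540 J.
Q = ΔU + W = 9540 + 3816 = 13356 J.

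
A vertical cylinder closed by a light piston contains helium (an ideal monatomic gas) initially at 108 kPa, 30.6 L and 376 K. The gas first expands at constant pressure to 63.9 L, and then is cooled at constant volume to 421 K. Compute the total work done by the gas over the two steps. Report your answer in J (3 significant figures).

Step 1 (isobaric): W = PΔV = (108 kPa)(63.9 − 30.6 L) = 3596 J.
Step 2 (isochoric): W = 0 (constant volume).
W_total = 3596 + 0 = 3596 J.

W_total ≈ 3600 J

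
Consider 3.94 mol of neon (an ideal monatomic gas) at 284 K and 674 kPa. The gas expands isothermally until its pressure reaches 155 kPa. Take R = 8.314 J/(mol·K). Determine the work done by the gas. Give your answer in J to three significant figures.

Isothermal process: W = nRT ln(V₂/V₁) = nRT ln(P₁/P₂).
W = (3.94)(8.314)(284) × ln(674/155)
  = 9303 × ln(4.348) = 9303 × 1.47
W_by_gas = 13674 J.

W ≈ 13700 J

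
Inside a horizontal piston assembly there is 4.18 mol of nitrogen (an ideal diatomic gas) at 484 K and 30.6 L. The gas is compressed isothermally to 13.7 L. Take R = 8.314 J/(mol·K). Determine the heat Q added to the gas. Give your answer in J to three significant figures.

Q ≈ -13500 J

Isothermal ⇒ ΔU = 0, so Q = W = nRT ln(V₂/V₁).
Q = (4.18)(8.314)(484) ln(13.7/30.6) = 16820 × -0.8036 = -13517 J.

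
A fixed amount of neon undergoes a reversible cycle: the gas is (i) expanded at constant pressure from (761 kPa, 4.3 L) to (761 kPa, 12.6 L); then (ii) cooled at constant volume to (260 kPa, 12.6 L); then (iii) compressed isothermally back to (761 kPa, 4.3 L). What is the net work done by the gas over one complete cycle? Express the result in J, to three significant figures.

Leg (i): W = PΔV = (761)(12.6 − 4.3) = 6316 J.
Leg (ii): W = 0.
Leg (iii): W = PᵢVᵢ ln(V_f/Vᵢ) = (3276) ln(4.3/12.6) = -3522 J.
W_net = 6316 − 3522 = 2794 J.

W_net ≈ 2790 J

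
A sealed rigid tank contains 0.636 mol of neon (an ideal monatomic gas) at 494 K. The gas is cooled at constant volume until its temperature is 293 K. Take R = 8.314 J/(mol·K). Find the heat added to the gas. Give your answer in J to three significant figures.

Constant volume ⇒ W = 0, so Q = ΔU = nCᵥΔT with Cᵥ = 3R/2 = 12.47 J/(mol·K).
ΔU = (0.636)(12.47)(293 − 494) = -1594 J.

Q ≈ -1590 J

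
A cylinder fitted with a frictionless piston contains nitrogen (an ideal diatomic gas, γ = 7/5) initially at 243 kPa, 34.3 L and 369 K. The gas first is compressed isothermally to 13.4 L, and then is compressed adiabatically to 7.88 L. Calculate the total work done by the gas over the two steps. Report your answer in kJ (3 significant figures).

Step 1 (isothermal): W = P₁V₁ ln(V₂/V₁) = (8335) ln(13.4/34.3) = -7834 J.
After step 1: P = 622 kPa, V = 13.4 L, T = 369 K.
Step 2 (adiabatic): W = (P₁V₁ − P₂V₂)/(γ−1) = (8335 − 10307)/0.4 = -4930 J.
W_total = -7834 − 4930 = -12764 J.

W_total ≈ -12.8 kJ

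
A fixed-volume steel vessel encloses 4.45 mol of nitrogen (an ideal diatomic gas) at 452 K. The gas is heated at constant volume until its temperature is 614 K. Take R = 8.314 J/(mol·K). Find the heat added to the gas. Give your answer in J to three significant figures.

Constant volume ⇒ W = 0, so Q = ΔU = nCᵥΔT with Cᵥ = 5R/2 = 20.79 J/(mol·K).
ΔU = (4.45)(20.79)(614 − 452) = 14984 J.

Q ≈ 15000 J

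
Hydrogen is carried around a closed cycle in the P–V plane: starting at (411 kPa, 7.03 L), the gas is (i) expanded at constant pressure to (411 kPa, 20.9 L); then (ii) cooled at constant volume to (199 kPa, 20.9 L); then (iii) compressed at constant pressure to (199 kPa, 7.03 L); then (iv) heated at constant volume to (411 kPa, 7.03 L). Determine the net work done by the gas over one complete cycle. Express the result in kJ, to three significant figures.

W_net ≈ 2.94 kJ

Constant-volume legs do no work.
W(i) = (411)(20.9 − 7.03) = 5701 J; W(iii) = (199)(7.03 − 20.9) = -2760 J.
W_net = 5701 − 2760 = 2940 J (the clockwise enclosed area).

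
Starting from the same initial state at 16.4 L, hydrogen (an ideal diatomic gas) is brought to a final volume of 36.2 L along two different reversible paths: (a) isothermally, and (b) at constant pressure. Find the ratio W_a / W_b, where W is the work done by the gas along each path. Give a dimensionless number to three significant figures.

W_a / W_b ≈ 0.656

Path (a) isothermal: W = P₁V₁ ln(V₂/V₁) → W_a/(P₁V₁) = 0.7918.
Path (b) isobaric: W = P₁(V₂ − V₁) → W_b/(P₁V₁) = 1.207.
W_a / W_b = 0.7918 / 1.207 = 0.6558.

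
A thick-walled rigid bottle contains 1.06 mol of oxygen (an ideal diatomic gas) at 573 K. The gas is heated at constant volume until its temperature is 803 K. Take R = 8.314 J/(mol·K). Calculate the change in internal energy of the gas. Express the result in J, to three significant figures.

ΔU ≈ 5070 J

Constant volume ⇒ W = 0, so Q = ΔU = nCᵥΔT with Cᵥ = 5R/2 = 20.79 J/(mol·K).
ΔU = (1.06)(20.79)(803 − 573) = 5067 J.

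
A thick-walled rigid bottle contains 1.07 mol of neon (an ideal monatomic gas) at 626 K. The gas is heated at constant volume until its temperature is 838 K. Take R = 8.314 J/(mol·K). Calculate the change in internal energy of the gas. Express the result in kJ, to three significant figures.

ΔU ≈ 2.83 kJ

Constant volume ⇒ W = 0, so Q = ΔU = nCᵥΔT with Cᵥ = 3R/2 = 12.47 J/(mol·K).
ΔU = (1.07)(12.47)(838 − 626) = 2829 J.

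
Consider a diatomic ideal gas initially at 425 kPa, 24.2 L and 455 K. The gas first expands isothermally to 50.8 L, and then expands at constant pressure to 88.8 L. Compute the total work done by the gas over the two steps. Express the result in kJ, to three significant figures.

Step 1 (isothermal): W = P₁V₁ ln(V₂/V₁) = (10285) ln(50.8/24.2) = 7627 J.
After step 1: P = 202.5 kPa, V = 50.8 L, T = 455 K.
Step 2 (isobaric): W = PΔV = (202.5 kPa)(88.8 − 50.8 L) = 7694 J.
W_total = 7627 + 7694 = 15320 J.

W_total ≈ 15.3 kJ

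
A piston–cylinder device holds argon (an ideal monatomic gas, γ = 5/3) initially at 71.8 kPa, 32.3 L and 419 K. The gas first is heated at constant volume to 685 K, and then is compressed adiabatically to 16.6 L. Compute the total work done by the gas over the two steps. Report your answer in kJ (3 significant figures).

Step 1 (isochoric): W = 0 (constant volume).
After step 1: P = 117.4 kPa (V unchanged).
Step 2 (adiabatic): W = (P₁V₁ − P₂V₂)/(γ−1) = (3791 − 5909)/0.667 = -3177 J.
W_total = 0 − 3177 = -3177 J.

W_total ≈ -3.18 kJ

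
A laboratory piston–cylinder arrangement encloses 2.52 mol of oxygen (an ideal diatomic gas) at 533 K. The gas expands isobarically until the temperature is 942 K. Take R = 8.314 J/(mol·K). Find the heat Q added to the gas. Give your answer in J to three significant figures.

Isobaric: W = nRΔT = (2.52)(8.314)(409) = 8569 J.
ΔU = nCᵥΔT with Cᵥ = 5R/2: ΔU = (2.52)(20.79)(409) = 21423 J.
Q = ΔU + W = 21423 + 8569 = 29992 J.

Q ≈ 30000 J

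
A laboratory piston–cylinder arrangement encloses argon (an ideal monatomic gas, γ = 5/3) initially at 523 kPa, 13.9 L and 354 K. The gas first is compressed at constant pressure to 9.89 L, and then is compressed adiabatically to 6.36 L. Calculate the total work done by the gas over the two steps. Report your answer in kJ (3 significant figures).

W_total ≈ -4.75 kJ

Step 1 (isobaric): W = PΔV = (523 kPa)(9.89 − 13.9 L) = -2097 J.
After step 1: P = 523 kPa, V = 9.89 L, T = 251.9 K.
Step 2 (adiabatic): W = (P₁V₁ − P₂V₂)/(γ−1) = (5172 − 6943)/0.667 = -2655 J.
W_total = -2097 − 2655 = -4752 J.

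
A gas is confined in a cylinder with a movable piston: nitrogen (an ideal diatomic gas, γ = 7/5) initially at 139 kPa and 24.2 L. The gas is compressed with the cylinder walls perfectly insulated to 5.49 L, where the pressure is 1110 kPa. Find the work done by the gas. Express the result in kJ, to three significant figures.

Adiabatic: W = (P₁V₁ − P₂V₂)/(γ − 1) with γ = 7/5.
P₁V₁ = 3364 J, P₂V₂ = 6094 J.
W = (3364 − 6094) / 0.4 = -6825 J.

W ≈ -6.83 kJ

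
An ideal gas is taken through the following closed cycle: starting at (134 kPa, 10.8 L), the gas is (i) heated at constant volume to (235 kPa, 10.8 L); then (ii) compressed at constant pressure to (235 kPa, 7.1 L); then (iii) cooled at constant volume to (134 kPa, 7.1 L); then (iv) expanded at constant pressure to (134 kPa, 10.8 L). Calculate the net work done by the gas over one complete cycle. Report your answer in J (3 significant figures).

Constant-volume legs do no work.
W(ii) = (235)(7.1 − 10.8) = -869.5 J; W(iv) = (134)(10.8 − 7.1) = 495.8 J.
W_net = -869.5 + 495.8 = -373.7 J (the counter-clockwise enclosed area).

W_net ≈ -374 J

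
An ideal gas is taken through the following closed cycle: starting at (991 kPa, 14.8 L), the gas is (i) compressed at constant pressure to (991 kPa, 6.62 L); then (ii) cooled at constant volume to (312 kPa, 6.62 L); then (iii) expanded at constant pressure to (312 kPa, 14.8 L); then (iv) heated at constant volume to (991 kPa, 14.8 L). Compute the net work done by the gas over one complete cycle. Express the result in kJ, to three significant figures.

Constant-volume legs do no work.
W(i) = (991)(6.62 − 14.8) = -8106 J; W(iii) = (312)(14.8 − 6.62) = 2552 J.
W_net = -8106 + 2552 = -5554 J (the counter-clockwise enclosed area).

W_net ≈ -5.55 kJ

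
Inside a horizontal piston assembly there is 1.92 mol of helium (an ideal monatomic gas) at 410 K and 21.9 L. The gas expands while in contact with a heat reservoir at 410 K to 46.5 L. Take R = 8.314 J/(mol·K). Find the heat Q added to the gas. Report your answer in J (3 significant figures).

Isothermal ⇒ ΔU = 0, so Q = W = nRT ln(V₂/V₁).
Q = (1.92)(8.314)(410) ln(46.5/21.9) = 6545 × 0.753 = 4928 J.

Q ≈ 4930 J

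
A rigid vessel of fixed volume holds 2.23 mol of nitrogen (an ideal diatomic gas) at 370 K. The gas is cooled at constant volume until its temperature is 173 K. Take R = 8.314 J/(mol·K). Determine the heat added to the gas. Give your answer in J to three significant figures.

Q ≈ -9130 J

Constant volume ⇒ W = 0, so Q = ΔU = nCᵥΔT with Cᵥ = 5R/2 = 20.79 J/(mol·K).
ΔU = (2.23)(20.79)(173 − 370) = -9131 J.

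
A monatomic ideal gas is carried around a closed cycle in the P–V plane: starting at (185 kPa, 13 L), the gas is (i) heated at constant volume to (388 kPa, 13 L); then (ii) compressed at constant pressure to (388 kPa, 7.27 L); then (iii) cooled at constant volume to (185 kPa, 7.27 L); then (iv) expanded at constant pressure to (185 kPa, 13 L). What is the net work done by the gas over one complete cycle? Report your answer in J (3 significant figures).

Constant-volume legs do no work.
W(ii) = (388)(7.27 − 13) = -2223 J; W(iv) = (185)(13 − 7.27) = 1060 J.
W_net = -2223 + 1060 = -1163 J (the counter-clockwise enclosed area).

W_net ≈ -1160 J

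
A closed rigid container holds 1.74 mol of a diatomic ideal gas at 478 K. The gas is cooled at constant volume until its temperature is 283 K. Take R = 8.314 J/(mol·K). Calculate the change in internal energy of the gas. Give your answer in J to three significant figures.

ΔU ≈ -7050 J

Constant volume ⇒ W = 0, so Q = ΔU = nCᵥΔT with Cᵥ = 5R/2 = 20.79 J/(mol·K).
ΔU = (1.74)(20.79)(283 − 478) = -7052 J.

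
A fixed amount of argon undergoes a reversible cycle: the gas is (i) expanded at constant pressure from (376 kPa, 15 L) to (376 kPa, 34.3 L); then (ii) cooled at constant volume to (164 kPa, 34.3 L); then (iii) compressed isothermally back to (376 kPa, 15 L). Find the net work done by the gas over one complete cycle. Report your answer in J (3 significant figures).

Leg (i): W = PΔV = (376)(34.3 − 15) = 7257 J.
Leg (ii): W = 0.
Leg (iii): W = PᵢVᵢ ln(V_f/Vᵢ) = (5625) ln(15/34.3) = -4653 J.
W_net = 7257 − 4653 = 2604 J.

W_net ≈ 2600 J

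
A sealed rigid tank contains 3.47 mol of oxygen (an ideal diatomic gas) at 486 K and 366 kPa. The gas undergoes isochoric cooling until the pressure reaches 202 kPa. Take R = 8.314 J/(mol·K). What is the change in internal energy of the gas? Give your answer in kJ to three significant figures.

Constant volume ⇒ W = 0, so Q = ΔU = nCᵥΔT with Cᵥ = 5R/2 = 20.79 J/(mol·K).
At constant V, T₂/T₁ = P₂/P₁ ⇒ ΔT = T₁(P₂/P₁ − 1) = 486·(202/366 − 1) = -217.8 K.
ΔU = (3.47)(20.79)(-217.8) = -15706 J.

ΔU ≈ -15.7 kJ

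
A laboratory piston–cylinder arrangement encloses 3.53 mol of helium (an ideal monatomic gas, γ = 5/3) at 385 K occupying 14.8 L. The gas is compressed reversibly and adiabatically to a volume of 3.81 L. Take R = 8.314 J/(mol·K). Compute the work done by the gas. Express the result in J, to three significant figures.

Adiabatic: TV^(γ−1) = const with γ = 5/3.
T₂ = T₁ (V₁/V₂)^(γ−1) = 385 × (14.8/3.81)^0.667 = 385 × 2.471 = 951.4 K.
W_by = nCᵥ(T₁ − T₂) = (3.53)(12.47)(385 − 951.4) = -24933 J.

W ≈ -24900 J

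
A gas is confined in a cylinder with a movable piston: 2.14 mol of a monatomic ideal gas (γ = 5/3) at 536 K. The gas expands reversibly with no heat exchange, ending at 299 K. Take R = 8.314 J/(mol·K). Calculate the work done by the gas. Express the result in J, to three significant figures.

W ≈ 6330 J

Adiabatic ⇒ Q = 0, so W_by = −ΔU = nCᵥ(T₁ − T₂).
Cᵥ = 3R/2 = 12.47 J/(mol·K).
W = (2.14)(12.47)(536 − 299) = 6325 J.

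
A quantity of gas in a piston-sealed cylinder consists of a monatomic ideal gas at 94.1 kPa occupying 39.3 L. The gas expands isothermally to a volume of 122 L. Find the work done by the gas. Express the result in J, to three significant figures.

Isothermal: W = nRT ln(V₂/V₁) = P₁V₁ ln(V₂/V₁).
P₁V₁ = (94.1 kPa)(39.3 L) = 3698 J.
W = 3698 × ln(122/39.3) = 3698 × 1.133
W_by_gas = 4189 J.

W ≈ 4190 J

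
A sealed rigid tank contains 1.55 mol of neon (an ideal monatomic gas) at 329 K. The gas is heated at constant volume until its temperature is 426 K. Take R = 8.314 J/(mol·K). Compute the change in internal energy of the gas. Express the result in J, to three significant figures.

ΔU ≈ 1880 J

Constant volume ⇒ W = 0, so Q = ΔU = nCᵥΔT with Cᵥ = 3R/2 = 12.47 J/(mol·K).
ΔU = (1.55)(12.47)(426 − 329) = 1875 J.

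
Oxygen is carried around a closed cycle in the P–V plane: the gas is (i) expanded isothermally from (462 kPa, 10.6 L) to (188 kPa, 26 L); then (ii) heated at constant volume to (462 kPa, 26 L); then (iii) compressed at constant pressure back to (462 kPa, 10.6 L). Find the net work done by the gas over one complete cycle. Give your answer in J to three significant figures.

W_net ≈ -2720 J

Leg (i): W = PᵢVᵢ ln(V_f/Vᵢ) = (4897) ln(26/10.6) = 4394 J.
Leg (ii): W = 0.
Leg (iii): W = PΔV = (462)(10.6 − 26) = -7115 J.
W_net = 4394 − 7115 = -2721 J.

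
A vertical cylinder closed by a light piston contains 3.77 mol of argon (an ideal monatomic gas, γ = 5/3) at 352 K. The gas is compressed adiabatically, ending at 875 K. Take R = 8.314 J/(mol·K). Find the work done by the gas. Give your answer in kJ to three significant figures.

Adiabatic ⇒ Q = 0, so W_by = −ΔU = nCᵥ(T₁ − T₂).
Cᵥ = 3R/2 = 12.47 J/(mol·K).
W = (3.77)(12.47)(352 − 875) = -24589 J.

W ≈ -24.6 kJ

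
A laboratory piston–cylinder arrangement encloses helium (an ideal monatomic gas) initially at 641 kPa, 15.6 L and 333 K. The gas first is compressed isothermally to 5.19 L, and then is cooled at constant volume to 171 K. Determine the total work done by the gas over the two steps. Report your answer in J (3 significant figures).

Step 1 (isothermal): W = P₁V₁ ln(V₂/V₁) = (10000) ln(5.19/15.6) = -11005 J.
Step 2 (isochoric): W = 0 (constant volume).
W_total = -11005 + 0 = -11005 J.

W_total ≈ -11000 J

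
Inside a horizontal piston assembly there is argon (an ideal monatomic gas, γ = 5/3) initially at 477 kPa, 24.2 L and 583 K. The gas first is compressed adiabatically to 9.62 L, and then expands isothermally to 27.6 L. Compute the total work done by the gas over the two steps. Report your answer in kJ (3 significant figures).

W_total ≈ 7.79 kJ

Step 1 (adiabatic): W = (P₁V₁ − P₂V₂)/(γ−1) = (11543 − 21351)/0.667 = -14712 J.
After step 1: P = 2219 kPa, V = 9.62 L, T = 1078 K.
Step 2 (isothermal): W = P₁V₁ ln(V₂/V₁) = (21351) ln(27.6/9.62) = 22504 J.
W_total = -14712 + 22504 = 7792 J.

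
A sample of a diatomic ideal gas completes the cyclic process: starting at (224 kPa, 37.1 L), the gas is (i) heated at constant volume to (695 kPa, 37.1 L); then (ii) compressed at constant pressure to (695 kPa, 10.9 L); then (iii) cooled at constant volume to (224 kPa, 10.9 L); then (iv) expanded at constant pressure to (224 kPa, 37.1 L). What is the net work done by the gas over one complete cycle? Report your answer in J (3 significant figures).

W_net ≈ -12300 J

Constant-volume legs do no work.
W(ii) = (695)(10.9 − 37.1) = -18209 J; W(iv) = (224)(37.1 − 10.9) = 5869 J.
W_net = -18209 + 5869 = -12340 J (the counter-clockwise enclosed area).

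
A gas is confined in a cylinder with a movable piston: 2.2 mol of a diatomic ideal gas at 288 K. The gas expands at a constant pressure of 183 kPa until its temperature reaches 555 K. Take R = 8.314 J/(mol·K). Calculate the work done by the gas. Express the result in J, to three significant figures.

W ≈ 4880 J

Isobaric: W = P ΔV = nR ΔT.
W = (2.2)(8.314)(555 − 288) = 4884 J.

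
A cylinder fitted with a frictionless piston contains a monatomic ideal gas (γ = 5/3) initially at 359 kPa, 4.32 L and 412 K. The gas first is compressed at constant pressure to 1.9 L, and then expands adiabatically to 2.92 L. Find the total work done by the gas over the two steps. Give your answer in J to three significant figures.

Step 1 (isobaric): W = PΔV = (359 kPa)(1.9 − 4.32 L) = -868.8 J.
After step 1: P = 359 kPa, V = 1.9 L, T = 181.2 K.
Step 2 (adiabatic): W = (P₁V₁ − P₂V₂)/(γ−1) = (682.1 − 512.2)/0.667 = 254.9 J.
W_total = -868.8 + 254.9 = -613.9 J.

W_total ≈ -614 J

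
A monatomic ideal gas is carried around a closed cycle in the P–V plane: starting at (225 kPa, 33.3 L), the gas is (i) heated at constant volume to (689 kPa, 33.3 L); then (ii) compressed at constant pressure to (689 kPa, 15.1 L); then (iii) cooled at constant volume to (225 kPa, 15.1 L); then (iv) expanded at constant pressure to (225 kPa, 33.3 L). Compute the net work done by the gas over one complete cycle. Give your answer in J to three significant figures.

Constant-volume legs do no work.
W(ii) = (689)(15.1 − 33.3) = -12540 J; W(iv) = (225)(33.3 − 15.1) = 4095 J.
W_net = -12540 + 4095 = -8445 J (the counter-clockwise enclosed area).

W_net ≈ -8440 J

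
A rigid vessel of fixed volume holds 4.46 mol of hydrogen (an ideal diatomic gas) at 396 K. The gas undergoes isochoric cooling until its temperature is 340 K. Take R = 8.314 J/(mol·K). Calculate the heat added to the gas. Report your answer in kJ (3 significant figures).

Q ≈ -5.19 kJ

Constant volume ⇒ W = 0, so Q = ΔU = nCᵥΔT with Cᵥ = 5R/2 = 20.79 J/(mol·K).
ΔU = (4.46)(20.79)(340 − 396) = -5191 J.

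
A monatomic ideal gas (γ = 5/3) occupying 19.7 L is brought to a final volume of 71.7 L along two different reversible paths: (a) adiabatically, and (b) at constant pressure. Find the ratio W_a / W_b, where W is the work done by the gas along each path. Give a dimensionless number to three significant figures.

Path (a) adiabatic: W = P₁V₁(1 − (V₁/V₂)^(γ−1))/(γ−1) → W_a/(P₁V₁) = 0.866.
Path (b) isobaric: W = P₁(V₂ − V₁) → W_b/(P₁V₁) = 2.64.
W_a / W_b = 0.866 / 2.64 = 0.3281.

W_a / W_b ≈ 0.328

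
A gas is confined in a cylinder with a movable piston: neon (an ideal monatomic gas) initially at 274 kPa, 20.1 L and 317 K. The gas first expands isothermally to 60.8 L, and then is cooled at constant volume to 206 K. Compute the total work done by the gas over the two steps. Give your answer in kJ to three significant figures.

Step 1 (isothermal): W = P₁V₁ ln(V₂/V₁) = (5507) ln(60.8/20.1) = 6096 J.
Step 2 (isochoric): W = 0 (constant volume).
W_total = 6096 + 0 = 6096 J.

W_total ≈ 6.10 kJ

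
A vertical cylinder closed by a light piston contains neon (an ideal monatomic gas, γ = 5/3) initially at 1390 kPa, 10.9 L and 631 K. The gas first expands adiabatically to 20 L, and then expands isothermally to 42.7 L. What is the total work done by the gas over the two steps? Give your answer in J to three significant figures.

Step 1 (adiabatic): W = (P₁V₁ − P₂V₂)/(γ−1) = (15151 − 10109)/0.667 = 7563 J.
After step 1: P = 505.4 kPa, V = 20 L, T = 421 K.
Step 2 (isothermal): W = P₁V₁ ln(V₂/V₁) = (10109) ln(42.7/20) = 7667 J.
W_total = 7563 + 7667 = 15230 J.

W_total ≈ 15200 J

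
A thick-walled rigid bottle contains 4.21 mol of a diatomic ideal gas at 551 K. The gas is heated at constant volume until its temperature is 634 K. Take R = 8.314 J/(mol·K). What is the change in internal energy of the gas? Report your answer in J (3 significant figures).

Constant volume ⇒ W = 0, so Q = ΔU = nCᵥΔT with Cᵥ = 5R/2 = 20.79 J/(mol·K).
ΔU = (4.21)(20.79)(634 − 551) = 7263 J.

ΔU ≈ 7260 J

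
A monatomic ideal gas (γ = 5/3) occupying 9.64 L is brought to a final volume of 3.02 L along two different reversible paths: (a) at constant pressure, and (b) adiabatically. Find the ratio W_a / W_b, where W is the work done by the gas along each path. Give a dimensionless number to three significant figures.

W_a / W_b ≈ 0.392

Path (a) isobaric: W = P₁(V₂ − V₁) → W_a/(P₁V₁) = -0.6867.
Path (b) adiabatic: W = P₁V₁(1 − (V₁/V₂)^(γ−1))/(γ−1) → W_b/(P₁V₁) = -1.752.
W_a / W_b = -0.6867 / -1.752 = 0.392.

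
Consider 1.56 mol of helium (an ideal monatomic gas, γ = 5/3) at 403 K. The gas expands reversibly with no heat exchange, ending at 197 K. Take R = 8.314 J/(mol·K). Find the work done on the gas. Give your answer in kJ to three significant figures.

Adiabatic ⇒ Q = 0, so W_by = −ΔU = nCᵥ(T₁ − T₂).
Cᵥ = 3R/2 = 12.47 J/(mol·K).
W = (1.56)(12.47)(403 − 197) = 4008 J.
Work on gas = −W_by = -4008 J.

W ≈ -4.01 kJ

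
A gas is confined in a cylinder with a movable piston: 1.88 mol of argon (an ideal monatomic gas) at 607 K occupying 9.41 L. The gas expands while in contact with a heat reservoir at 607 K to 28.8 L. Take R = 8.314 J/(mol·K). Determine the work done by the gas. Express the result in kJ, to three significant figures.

W ≈ 10.6 kJ

Isothermal: W = nRT ln(V₂/V₁).
W = (1.88)(8.314)(607) × ln(28.8/9.41)
  = 9488 × 1.119
W_by_gas = 10613 J.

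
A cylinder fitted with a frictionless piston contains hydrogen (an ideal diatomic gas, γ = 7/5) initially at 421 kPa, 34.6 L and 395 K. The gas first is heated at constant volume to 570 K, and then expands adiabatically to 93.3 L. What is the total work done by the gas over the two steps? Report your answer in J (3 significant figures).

W_total ≈ 17200 J

Step 1 (isochoric): W = 0 (constant volume).
After step 1: P = 607.5 kPa (V unchanged).
Step 2 (adiabatic): W = (P₁V₁ − P₂V₂)/(γ−1) = (21020 − 14136)/0.4 = 17211 J.
W_total = 0 + 17211 = 17211 J.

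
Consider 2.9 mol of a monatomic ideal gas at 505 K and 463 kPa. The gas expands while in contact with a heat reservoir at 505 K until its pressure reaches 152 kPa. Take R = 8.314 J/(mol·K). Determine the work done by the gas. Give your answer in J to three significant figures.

W ≈ 13600 J

Isothermal process: W = nRT ln(V₂/V₁) = nRT ln(P₁/P₂).
W = (2.9)(8.314)(505) × ln(463/152)
  = 12176 × ln(3.046) = 12176 × 1.114
W_by_gas = 13562 J.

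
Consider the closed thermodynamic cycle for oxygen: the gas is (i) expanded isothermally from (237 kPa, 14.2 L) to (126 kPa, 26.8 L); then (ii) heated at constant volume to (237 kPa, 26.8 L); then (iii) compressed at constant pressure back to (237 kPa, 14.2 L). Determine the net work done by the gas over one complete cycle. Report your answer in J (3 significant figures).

Leg (i): W = PᵢVᵢ ln(V_f/Vᵢ) = (3365) ln(26.8/14.2) = 2138 J.
Leg (ii): W = 0.
Leg (iii): W = PΔV = (237)(14.2 − 26.8) = -2986 J.
W_net = 2138 − 2986 = -848.6 J.

W_net ≈ -849 J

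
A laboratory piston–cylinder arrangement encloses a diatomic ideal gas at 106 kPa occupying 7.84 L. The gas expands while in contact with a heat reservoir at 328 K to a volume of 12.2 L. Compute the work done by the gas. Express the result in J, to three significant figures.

Isothermal: W = nRT ln(V₂/V₁) = P₁V₁ ln(V₂/V₁).
P₁V₁ = (106 kPa)(7.84 L) = 831 J.
W = 831 × ln(12.2/7.84) = 831 × 0.4422
W_by_gas = 367.5 J.

W ≈ 367 J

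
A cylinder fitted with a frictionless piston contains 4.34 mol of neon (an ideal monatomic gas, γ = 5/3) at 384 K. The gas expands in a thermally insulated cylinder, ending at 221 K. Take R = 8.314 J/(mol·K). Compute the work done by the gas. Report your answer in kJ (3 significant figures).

W ≈ 8.82 kJ

Adiabatic ⇒ Q = 0, so W_by = −ΔU = nCᵥ(T₁ − T₂).
Cᵥ = 3R/2 = 12.47 J/(mol·K).
W = (4.34)(12.47)(384 − 221) = 8822 J.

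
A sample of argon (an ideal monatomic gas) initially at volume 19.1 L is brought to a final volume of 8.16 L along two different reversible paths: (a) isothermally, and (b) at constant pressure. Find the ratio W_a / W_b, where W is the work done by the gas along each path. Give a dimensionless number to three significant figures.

Path (a) isothermal: W = P₁V₁ ln(V₂/V₁) → W_a/(P₁V₁) = -0.8504.
Path (b) isobaric: W = P₁(V₂ − V₁) → W_b/(P₁V₁) = -0.5728.
W_a / W_b = -0.8504 / -0.5728 = 1.485.

W_a / W_b ≈ 1.48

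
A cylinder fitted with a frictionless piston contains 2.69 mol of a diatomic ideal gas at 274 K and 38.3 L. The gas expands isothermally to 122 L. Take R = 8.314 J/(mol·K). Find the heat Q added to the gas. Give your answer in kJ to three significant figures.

Isothermal ⇒ ΔU = 0, so Q = W = nRT ln(V₂/V₁).
Q = (2.69)(8.314)(274) ln(122/38.3) = 6128 × 1.159 = 7100 J.

Q ≈ 7.10 kJ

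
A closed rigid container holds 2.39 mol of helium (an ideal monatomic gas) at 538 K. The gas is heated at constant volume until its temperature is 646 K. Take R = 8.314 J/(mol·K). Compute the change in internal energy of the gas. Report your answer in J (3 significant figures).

Constant volume ⇒ W = 0, so Q = ΔU = nCᵥΔT with Cᵥ = 3R/2 = 12.47 J/(mol·K).
ΔU = (2.39)(12.47)(646 − 538) = 3219 J.

ΔU ≈ 3220 J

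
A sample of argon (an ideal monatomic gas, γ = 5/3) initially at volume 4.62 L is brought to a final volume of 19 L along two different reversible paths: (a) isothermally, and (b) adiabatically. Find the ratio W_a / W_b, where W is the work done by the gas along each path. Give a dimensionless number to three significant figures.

Path (a) isothermal: W = P₁V₁ ln(V₂/V₁) → W_a/(P₁V₁) = 1.414.
Path (b) adiabatic: W = P₁V₁(1 − (V₁/V₂)^(γ−1))/(γ−1) → W_b/(P₁V₁) = 0.9156.
W_a / W_b = 1.414 / 0.9156 = 1.544.

W_a / W_b ≈ 1.54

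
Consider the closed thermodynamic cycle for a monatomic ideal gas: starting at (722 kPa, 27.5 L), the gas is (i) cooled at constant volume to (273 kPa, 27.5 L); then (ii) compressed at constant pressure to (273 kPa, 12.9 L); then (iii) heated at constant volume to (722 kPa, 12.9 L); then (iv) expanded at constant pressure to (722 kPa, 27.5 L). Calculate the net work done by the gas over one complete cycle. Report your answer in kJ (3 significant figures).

Constant-volume legs do no work.
W(ii) = (273)(12.9 − 27.5) = -3986 J; W(iv) = (722)(27.5 − 12.9) = 10541 J.
W_net = -3986 + 10541 = 6555 J (the clockwise enclosed area).

W_net ≈ 6.56 kJ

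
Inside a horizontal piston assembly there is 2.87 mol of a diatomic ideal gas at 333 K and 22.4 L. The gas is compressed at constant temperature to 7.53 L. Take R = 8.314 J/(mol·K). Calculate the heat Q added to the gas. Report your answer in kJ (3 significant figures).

Isothermal ⇒ ΔU = 0, so Q = W = nRT ln(V₂/V₁).
Q = (2.87)(8.314)(333) ln(7.53/22.4) = 7946 × -1.09 = -8662 J.

Q ≈ -8.66 kJ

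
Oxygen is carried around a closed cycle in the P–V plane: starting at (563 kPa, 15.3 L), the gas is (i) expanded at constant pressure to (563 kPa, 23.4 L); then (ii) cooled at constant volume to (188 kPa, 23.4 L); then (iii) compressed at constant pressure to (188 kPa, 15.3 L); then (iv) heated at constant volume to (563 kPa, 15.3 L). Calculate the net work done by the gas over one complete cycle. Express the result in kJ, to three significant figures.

Constant-volume legs do no work.
W(i) = (563)(23.4 − 15.3) = 4560 J; W(iii) = (188)(15.3 − 23.4) = -1523 J.
W_net = 4560 − 1523 = 3037 J (the clockwise enclosed area).

W_net ≈ 3.04 kJ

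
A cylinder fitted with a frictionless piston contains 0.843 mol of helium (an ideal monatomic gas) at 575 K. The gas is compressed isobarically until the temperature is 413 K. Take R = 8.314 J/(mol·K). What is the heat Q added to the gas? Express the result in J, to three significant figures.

Isobaric: W = nRΔT = (0.843)(8.314)(-162) = -1135 J.
ΔU = nCᵥΔT with Cᵥ = 3R/2: ΔU = (0.843)(12.47)(-162) = -1703 J.
Q = ΔU + W = -1703 − 1135 = -2839 J.

Q ≈ -2840 J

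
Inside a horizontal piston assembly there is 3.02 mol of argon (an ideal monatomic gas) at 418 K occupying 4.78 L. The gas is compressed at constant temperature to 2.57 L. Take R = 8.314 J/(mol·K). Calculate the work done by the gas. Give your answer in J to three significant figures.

Isothermal: W = nRT ln(V₂/V₁).
W = (3.02)(8.314)(418) × ln(2.57/4.78)
  = 10495 × -0.6205
W_by_gas = -6513 J.

W ≈ -6510 J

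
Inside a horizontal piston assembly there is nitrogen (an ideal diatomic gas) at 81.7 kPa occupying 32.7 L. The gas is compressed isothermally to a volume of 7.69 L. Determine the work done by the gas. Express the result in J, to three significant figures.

W ≈ -3870 J

Isothermal: W = nRT ln(V₂/V₁) = P₁V₁ ln(V₂/V₁).
P₁V₁ = (81.7 kPa)(32.7 L) = 2672 J.
W = 2672 × ln(7.69/32.7) = 2672 × -1.447
W_by_gas = -3867 J.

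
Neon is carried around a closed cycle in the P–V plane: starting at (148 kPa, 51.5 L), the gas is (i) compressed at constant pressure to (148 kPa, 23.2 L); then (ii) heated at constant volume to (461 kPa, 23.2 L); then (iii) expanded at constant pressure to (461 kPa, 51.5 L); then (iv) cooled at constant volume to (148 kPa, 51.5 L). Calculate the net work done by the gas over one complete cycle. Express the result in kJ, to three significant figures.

Constant-volume legs do no work.
W(i) = (148)(23.2 − 51.5) = -4188 J; W(iii) = (461)(51.5 − 23.2) = 13046 J.
W_net = -4188 + 13046 = 8858 J (the clockwise enclosed area).

W_net ≈ 8.86 kJ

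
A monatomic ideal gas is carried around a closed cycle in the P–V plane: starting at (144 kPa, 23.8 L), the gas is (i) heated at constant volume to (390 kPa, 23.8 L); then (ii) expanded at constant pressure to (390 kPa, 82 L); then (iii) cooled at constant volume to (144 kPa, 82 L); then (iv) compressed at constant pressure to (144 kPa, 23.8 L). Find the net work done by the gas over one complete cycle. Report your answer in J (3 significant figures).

Constant-volume legs do no work.
W(ii) = (390)(82 − 23.8) = 22698 J; W(iv) = (144)(23.8 − 82) = -8381 J.
W_net = 22698 − 8381 = 14317 J (the clockwise enclosed area).

W_net ≈ 14300 J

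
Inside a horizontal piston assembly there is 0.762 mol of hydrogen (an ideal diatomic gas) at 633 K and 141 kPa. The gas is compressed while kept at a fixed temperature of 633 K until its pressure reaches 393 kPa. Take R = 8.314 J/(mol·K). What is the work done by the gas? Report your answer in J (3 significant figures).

W ≈ -4110 J

Isothermal process: W = nRT ln(V₂/V₁) = nRT ln(P₁/P₂).
W = (0.762)(8.314)(633) × ln(141/393)
  = 4010 × ln(0.3588) = 4010 × -1.025
W_by_gas = -4111 J.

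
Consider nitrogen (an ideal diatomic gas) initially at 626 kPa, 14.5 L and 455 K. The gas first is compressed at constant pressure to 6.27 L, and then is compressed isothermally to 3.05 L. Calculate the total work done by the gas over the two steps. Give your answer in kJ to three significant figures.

W_total ≈ -7.98 kJ

Step 1 (isobaric): W = PΔV = (626 kPa)(6.27 − 14.5 L) = -5152 J.
After step 1: P = 626 kPa, V = 6.27 L, T = 196.7 K.
Step 2 (isothermal): W = P₁V₁ ln(V₂/V₁) = (3925) ln(3.05/6.27) = -2829 J.
W_total = -5152 − 2829 = -7980 J.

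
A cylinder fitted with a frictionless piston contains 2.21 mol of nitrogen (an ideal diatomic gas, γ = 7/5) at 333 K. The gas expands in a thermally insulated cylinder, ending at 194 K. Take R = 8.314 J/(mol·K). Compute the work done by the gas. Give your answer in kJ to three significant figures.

W ≈ 6.38 kJ

Adiabatic ⇒ Q = 0, so W_by = −ΔU = nCᵥ(T₁ − T₂).
Cᵥ = 5R/2 = 20.79 J/(mol·K).
W = (2.21)(20.79)(333 − 194) = 6385 J.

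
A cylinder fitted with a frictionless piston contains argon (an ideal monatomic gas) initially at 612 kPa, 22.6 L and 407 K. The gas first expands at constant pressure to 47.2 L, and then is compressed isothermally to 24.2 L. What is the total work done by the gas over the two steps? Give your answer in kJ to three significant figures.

Step 1 (isobaric): W = PΔV = (612 kPa)(47.2 − 22.6 L) = 15055 J.
After step 1: P = 612 kPa, V = 47.2 L, T = 850 K.
Step 2 (isothermal): W = P₁V₁ ln(V₂/V₁) = (28886) ln(24.2/47.2) = -19297 J.
W_total = 15055 − 19297 = -4242 J.

W_total ≈ -4.24 kJ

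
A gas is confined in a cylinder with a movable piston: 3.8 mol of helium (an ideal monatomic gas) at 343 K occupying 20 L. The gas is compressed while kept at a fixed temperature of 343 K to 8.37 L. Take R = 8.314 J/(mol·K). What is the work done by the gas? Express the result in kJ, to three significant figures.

W ≈ -9.44 kJ

Isothermal: W = nRT ln(V₂/V₁).
W = (3.8)(8.314)(343) × ln(8.37/20)
  = 10836 × -0.8711
W_by_gas = -9439 J.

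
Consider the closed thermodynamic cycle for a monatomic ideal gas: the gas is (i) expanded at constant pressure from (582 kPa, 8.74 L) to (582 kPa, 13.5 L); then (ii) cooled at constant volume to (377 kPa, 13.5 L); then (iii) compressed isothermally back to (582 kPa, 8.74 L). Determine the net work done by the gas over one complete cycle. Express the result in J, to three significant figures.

Leg (i): W = PΔV = (582)(13.5 − 8.74) = 2770 J.
Leg (ii): W = 0.
Leg (iii): W = PᵢVᵢ ln(V_f/Vᵢ) = (5090) ln(8.74/13.5) = -2213 J.
W_net = 2770 − 2213 = 557.5 J.

W_net ≈ 558 J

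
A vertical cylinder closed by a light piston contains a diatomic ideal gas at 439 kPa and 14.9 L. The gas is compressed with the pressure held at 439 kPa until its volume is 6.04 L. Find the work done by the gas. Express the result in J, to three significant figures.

W ≈ -3890 J

Isobaric: W = P ΔV.
W = (439 kPa)(6.04 − 14.9 L) = (439)(-8.86) = -3890 J.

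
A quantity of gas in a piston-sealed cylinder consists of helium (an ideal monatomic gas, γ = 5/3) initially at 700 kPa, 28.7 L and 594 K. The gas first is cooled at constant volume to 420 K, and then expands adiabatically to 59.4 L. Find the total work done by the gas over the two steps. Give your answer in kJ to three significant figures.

W_total ≈ 8.19 kJ

Step 1 (isochoric): W = 0 (constant volume).
After step 1: P = 494.9 kPa (V unchanged).
Step 2 (adiabatic): W = (P₁V₁ − P₂V₂)/(γ−1) = (14205 − 8747)/0.667 = 8188 J.
W_total = 0 + 8188 = 8188 J.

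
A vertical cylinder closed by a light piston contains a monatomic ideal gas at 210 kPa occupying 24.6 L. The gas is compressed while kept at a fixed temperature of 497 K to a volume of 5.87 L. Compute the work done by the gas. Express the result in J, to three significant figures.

Isothermal: W = nRT ln(V₂/V₁) = P₁V₁ ln(V₂/V₁).
P₁V₁ = (210 kPa)(24.6 L) = 5166 J.
W = 5166 × ln(5.87/24.6) = 5166 × -1.433
W_by_gas = -7402 J.

W ≈ -7400 J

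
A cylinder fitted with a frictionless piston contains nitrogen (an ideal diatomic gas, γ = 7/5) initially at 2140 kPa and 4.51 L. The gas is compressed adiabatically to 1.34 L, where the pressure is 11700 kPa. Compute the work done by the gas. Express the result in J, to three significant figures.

Adiabatic: W = (P₁V₁ − P₂V₂)/(γ − 1) with γ = 7/5.
P₁V₁ = 9651 J, P₂V₂ = 15678 J.
W = (9651 − 15678) / 0.4 = -15067 J.

W ≈ -15100 J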